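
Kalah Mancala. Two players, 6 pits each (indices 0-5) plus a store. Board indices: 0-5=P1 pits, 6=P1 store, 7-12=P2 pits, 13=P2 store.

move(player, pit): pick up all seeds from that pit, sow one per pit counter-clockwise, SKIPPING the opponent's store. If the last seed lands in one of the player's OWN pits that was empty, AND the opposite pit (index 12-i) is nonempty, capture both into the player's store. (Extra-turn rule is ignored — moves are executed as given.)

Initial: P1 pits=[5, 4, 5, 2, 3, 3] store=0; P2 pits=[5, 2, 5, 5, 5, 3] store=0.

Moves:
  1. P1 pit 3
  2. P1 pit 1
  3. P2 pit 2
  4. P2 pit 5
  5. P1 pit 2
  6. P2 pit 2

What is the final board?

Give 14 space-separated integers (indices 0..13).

Move 1: P1 pit3 -> P1=[5,4,5,0,4,4](0) P2=[5,2,5,5,5,3](0)
Move 2: P1 pit1 -> P1=[5,0,6,1,5,5](0) P2=[5,2,5,5,5,3](0)
Move 3: P2 pit2 -> P1=[6,0,6,1,5,5](0) P2=[5,2,0,6,6,4](1)
Move 4: P2 pit5 -> P1=[7,1,7,1,5,5](0) P2=[5,2,0,6,6,0](2)
Move 5: P1 pit2 -> P1=[7,1,0,2,6,6](1) P2=[6,3,1,6,6,0](2)
Move 6: P2 pit2 -> P1=[7,1,0,2,6,6](1) P2=[6,3,0,7,6,0](2)

Answer: 7 1 0 2 6 6 1 6 3 0 7 6 0 2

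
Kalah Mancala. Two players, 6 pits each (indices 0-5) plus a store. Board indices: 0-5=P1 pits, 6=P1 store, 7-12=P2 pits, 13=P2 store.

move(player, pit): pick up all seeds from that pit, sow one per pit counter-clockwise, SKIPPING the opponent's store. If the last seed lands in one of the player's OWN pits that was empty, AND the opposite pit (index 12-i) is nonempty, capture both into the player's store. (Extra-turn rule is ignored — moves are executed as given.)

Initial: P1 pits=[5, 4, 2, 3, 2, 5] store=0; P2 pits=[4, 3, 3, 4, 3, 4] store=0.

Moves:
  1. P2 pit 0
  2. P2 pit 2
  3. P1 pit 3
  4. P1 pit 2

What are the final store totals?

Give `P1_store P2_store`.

Move 1: P2 pit0 -> P1=[5,4,2,3,2,5](0) P2=[0,4,4,5,4,4](0)
Move 2: P2 pit2 -> P1=[5,4,2,3,2,5](0) P2=[0,4,0,6,5,5](1)
Move 3: P1 pit3 -> P1=[5,4,2,0,3,6](1) P2=[0,4,0,6,5,5](1)
Move 4: P1 pit2 -> P1=[5,4,0,1,4,6](1) P2=[0,4,0,6,5,5](1)

Answer: 1 1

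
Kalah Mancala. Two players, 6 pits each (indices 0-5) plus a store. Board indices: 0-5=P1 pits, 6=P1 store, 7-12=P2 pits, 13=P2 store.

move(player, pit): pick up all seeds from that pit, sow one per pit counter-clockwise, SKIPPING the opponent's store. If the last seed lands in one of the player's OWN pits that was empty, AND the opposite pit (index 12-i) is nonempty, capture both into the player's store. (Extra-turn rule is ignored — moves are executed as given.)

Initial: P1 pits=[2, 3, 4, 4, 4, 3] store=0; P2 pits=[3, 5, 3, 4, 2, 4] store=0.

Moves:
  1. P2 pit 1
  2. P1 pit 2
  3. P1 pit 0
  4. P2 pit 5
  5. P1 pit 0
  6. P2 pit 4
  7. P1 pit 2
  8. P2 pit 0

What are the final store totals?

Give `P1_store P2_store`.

Answer: 7 3

Derivation:
Move 1: P2 pit1 -> P1=[2,3,4,4,4,3](0) P2=[3,0,4,5,3,5](1)
Move 2: P1 pit2 -> P1=[2,3,0,5,5,4](1) P2=[3,0,4,5,3,5](1)
Move 3: P1 pit0 -> P1=[0,4,0,5,5,4](7) P2=[3,0,4,0,3,5](1)
Move 4: P2 pit5 -> P1=[1,5,1,6,5,4](7) P2=[3,0,4,0,3,0](2)
Move 5: P1 pit0 -> P1=[0,6,1,6,5,4](7) P2=[3,0,4,0,3,0](2)
Move 6: P2 pit4 -> P1=[1,6,1,6,5,4](7) P2=[3,0,4,0,0,1](3)
Move 7: P1 pit2 -> P1=[1,6,0,7,5,4](7) P2=[3,0,4,0,0,1](3)
Move 8: P2 pit0 -> P1=[1,6,0,7,5,4](7) P2=[0,1,5,1,0,1](3)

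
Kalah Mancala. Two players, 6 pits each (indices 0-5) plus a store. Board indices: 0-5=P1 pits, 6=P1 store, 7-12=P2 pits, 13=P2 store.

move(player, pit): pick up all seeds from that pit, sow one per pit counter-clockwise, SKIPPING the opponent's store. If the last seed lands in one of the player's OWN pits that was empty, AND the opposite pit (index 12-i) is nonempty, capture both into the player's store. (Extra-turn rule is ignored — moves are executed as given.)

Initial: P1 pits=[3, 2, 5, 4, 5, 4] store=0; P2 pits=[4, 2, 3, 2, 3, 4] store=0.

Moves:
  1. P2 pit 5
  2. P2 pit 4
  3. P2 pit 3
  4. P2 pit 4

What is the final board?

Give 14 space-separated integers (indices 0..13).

Answer: 5 3 6 4 5 4 0 4 2 3 0 0 3 2

Derivation:
Move 1: P2 pit5 -> P1=[4,3,6,4,5,4](0) P2=[4,2,3,2,3,0](1)
Move 2: P2 pit4 -> P1=[5,3,6,4,5,4](0) P2=[4,2,3,2,0,1](2)
Move 3: P2 pit3 -> P1=[5,3,6,4,5,4](0) P2=[4,2,3,0,1,2](2)
Move 4: P2 pit4 -> P1=[5,3,6,4,5,4](0) P2=[4,2,3,0,0,3](2)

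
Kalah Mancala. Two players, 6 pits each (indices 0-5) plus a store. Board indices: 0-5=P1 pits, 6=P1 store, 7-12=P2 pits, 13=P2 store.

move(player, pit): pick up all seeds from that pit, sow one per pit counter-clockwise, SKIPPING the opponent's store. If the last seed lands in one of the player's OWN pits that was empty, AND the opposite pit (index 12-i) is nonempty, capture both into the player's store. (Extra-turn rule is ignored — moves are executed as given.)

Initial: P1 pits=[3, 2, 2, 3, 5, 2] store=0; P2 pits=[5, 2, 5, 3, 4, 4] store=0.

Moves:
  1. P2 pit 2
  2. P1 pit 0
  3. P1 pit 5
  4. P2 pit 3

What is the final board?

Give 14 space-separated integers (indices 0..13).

Move 1: P2 pit2 -> P1=[4,2,2,3,5,2](0) P2=[5,2,0,4,5,5](1)
Move 2: P1 pit0 -> P1=[0,3,3,4,6,2](0) P2=[5,2,0,4,5,5](1)
Move 3: P1 pit5 -> P1=[0,3,3,4,6,0](1) P2=[6,2,0,4,5,5](1)
Move 4: P2 pit3 -> P1=[1,3,3,4,6,0](1) P2=[6,2,0,0,6,6](2)

Answer: 1 3 3 4 6 0 1 6 2 0 0 6 6 2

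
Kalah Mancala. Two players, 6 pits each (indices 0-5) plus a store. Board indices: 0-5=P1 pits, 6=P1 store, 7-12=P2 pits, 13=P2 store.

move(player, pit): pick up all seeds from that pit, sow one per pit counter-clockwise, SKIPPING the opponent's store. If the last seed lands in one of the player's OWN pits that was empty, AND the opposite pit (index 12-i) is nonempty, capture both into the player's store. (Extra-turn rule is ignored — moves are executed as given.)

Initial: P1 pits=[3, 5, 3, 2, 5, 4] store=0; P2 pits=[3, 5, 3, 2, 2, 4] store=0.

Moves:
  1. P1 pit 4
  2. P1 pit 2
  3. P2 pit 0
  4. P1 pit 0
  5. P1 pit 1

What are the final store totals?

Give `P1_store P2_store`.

Move 1: P1 pit4 -> P1=[3,5,3,2,0,5](1) P2=[4,6,4,2,2,4](0)
Move 2: P1 pit2 -> P1=[3,5,0,3,1,6](1) P2=[4,6,4,2,2,4](0)
Move 3: P2 pit0 -> P1=[3,5,0,3,1,6](1) P2=[0,7,5,3,3,4](0)
Move 4: P1 pit0 -> P1=[0,6,1,4,1,6](1) P2=[0,7,5,3,3,4](0)
Move 5: P1 pit1 -> P1=[0,0,2,5,2,7](2) P2=[1,7,5,3,3,4](0)

Answer: 2 0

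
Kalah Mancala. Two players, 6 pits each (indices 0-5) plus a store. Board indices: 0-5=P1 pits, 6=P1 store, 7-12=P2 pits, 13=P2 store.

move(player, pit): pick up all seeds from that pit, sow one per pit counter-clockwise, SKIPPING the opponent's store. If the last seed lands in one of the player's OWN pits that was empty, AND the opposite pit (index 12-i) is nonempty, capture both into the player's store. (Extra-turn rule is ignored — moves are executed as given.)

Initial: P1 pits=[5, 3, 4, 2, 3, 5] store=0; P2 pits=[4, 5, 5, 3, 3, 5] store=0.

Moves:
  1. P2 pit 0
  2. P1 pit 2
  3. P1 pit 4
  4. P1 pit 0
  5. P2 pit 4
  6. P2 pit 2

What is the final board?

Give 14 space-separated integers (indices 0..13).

Move 1: P2 pit0 -> P1=[5,3,4,2,3,5](0) P2=[0,6,6,4,4,5](0)
Move 2: P1 pit2 -> P1=[5,3,0,3,4,6](1) P2=[0,6,6,4,4,5](0)
Move 3: P1 pit4 -> P1=[5,3,0,3,0,7](2) P2=[1,7,6,4,4,5](0)
Move 4: P1 pit0 -> P1=[0,4,1,4,1,8](2) P2=[1,7,6,4,4,5](0)
Move 5: P2 pit4 -> P1=[1,5,1,4,1,8](2) P2=[1,7,6,4,0,6](1)
Move 6: P2 pit2 -> P1=[2,6,1,4,1,8](2) P2=[1,7,0,5,1,7](2)

Answer: 2 6 1 4 1 8 2 1 7 0 5 1 7 2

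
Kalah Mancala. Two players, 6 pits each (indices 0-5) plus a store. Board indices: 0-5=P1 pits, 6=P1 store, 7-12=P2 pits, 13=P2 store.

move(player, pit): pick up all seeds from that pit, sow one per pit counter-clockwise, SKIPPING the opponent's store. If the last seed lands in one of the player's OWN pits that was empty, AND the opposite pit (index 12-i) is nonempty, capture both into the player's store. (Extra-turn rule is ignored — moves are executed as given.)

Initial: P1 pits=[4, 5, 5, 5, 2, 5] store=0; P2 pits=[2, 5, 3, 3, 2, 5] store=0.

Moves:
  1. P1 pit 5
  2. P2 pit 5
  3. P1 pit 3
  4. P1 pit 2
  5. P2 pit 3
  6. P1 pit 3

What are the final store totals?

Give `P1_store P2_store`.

Move 1: P1 pit5 -> P1=[4,5,5,5,2,0](1) P2=[3,6,4,4,2,5](0)
Move 2: P2 pit5 -> P1=[5,6,6,6,2,0](1) P2=[3,6,4,4,2,0](1)
Move 3: P1 pit3 -> P1=[5,6,6,0,3,1](2) P2=[4,7,5,4,2,0](1)
Move 4: P1 pit2 -> P1=[5,6,0,1,4,2](3) P2=[5,8,5,4,2,0](1)
Move 5: P2 pit3 -> P1=[6,6,0,1,4,2](3) P2=[5,8,5,0,3,1](2)
Move 6: P1 pit3 -> P1=[6,6,0,0,5,2](3) P2=[5,8,5,0,3,1](2)

Answer: 3 2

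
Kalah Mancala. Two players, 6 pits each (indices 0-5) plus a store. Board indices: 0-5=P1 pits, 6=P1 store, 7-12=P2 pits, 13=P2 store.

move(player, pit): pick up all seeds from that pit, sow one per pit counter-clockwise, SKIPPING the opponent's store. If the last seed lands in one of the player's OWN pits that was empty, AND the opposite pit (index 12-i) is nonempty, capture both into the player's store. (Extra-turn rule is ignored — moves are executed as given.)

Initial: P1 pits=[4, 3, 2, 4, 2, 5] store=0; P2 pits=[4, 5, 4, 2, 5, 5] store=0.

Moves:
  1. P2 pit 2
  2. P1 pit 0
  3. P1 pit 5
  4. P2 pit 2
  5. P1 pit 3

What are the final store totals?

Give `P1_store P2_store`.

Move 1: P2 pit2 -> P1=[4,3,2,4,2,5](0) P2=[4,5,0,3,6,6](1)
Move 2: P1 pit0 -> P1=[0,4,3,5,3,5](0) P2=[4,5,0,3,6,6](1)
Move 3: P1 pit5 -> P1=[0,4,3,5,3,0](1) P2=[5,6,1,4,6,6](1)
Move 4: P2 pit2 -> P1=[0,4,3,5,3,0](1) P2=[5,6,0,5,6,6](1)
Move 5: P1 pit3 -> P1=[0,4,3,0,4,1](2) P2=[6,7,0,5,6,6](1)

Answer: 2 1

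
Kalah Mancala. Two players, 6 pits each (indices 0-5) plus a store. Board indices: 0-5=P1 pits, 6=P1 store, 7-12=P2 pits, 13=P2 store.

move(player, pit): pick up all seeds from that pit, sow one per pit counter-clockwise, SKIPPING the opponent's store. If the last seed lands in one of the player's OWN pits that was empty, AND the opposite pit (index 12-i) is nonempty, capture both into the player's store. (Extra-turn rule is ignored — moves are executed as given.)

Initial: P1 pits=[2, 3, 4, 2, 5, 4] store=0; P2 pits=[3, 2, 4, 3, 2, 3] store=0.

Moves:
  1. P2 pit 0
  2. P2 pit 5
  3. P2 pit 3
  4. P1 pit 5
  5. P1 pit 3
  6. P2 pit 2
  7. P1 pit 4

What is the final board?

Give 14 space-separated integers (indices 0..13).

Answer: 5 5 4 0 0 1 4 1 5 1 2 4 2 3

Derivation:
Move 1: P2 pit0 -> P1=[2,3,4,2,5,4](0) P2=[0,3,5,4,2,3](0)
Move 2: P2 pit5 -> P1=[3,4,4,2,5,4](0) P2=[0,3,5,4,2,0](1)
Move 3: P2 pit3 -> P1=[4,4,4,2,5,4](0) P2=[0,3,5,0,3,1](2)
Move 4: P1 pit5 -> P1=[4,4,4,2,5,0](1) P2=[1,4,6,0,3,1](2)
Move 5: P1 pit3 -> P1=[4,4,4,0,6,0](3) P2=[0,4,6,0,3,1](2)
Move 6: P2 pit2 -> P1=[5,5,4,0,6,0](3) P2=[0,4,0,1,4,2](3)
Move 7: P1 pit4 -> P1=[5,5,4,0,0,1](4) P2=[1,5,1,2,4,2](3)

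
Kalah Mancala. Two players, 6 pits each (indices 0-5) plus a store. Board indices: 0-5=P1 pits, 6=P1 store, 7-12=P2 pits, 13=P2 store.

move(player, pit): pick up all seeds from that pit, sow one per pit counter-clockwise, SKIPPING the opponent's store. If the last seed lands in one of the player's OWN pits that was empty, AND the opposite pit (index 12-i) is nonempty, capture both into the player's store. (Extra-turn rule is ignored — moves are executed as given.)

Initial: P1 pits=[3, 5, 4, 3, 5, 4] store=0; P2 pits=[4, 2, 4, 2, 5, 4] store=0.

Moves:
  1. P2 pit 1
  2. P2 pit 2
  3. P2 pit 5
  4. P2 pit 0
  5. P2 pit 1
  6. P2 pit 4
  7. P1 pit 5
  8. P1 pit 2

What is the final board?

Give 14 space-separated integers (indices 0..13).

Answer: 6 7 0 6 7 1 2 2 2 3 5 0 1 3

Derivation:
Move 1: P2 pit1 -> P1=[3,5,4,3,5,4](0) P2=[4,0,5,3,5,4](0)
Move 2: P2 pit2 -> P1=[4,5,4,3,5,4](0) P2=[4,0,0,4,6,5](1)
Move 3: P2 pit5 -> P1=[5,6,5,4,5,4](0) P2=[4,0,0,4,6,0](2)
Move 4: P2 pit0 -> P1=[5,6,5,4,5,4](0) P2=[0,1,1,5,7,0](2)
Move 5: P2 pit1 -> P1=[5,6,5,4,5,4](0) P2=[0,0,2,5,7,0](2)
Move 6: P2 pit4 -> P1=[6,7,6,5,6,4](0) P2=[0,0,2,5,0,1](3)
Move 7: P1 pit5 -> P1=[6,7,6,5,6,0](1) P2=[1,1,3,5,0,1](3)
Move 8: P1 pit2 -> P1=[6,7,0,6,7,1](2) P2=[2,2,3,5,0,1](3)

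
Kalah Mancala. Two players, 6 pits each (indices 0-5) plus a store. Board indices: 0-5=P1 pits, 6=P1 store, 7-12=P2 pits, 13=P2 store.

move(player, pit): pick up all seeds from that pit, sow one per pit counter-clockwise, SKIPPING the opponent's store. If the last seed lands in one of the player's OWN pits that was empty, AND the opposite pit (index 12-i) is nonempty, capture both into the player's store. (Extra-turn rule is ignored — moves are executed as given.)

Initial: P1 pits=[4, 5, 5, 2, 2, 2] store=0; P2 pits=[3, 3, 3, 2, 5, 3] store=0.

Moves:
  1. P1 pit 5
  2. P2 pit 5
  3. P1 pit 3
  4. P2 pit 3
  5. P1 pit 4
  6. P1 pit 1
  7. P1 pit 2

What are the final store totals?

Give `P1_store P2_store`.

Move 1: P1 pit5 -> P1=[4,5,5,2,2,0](1) P2=[4,3,3,2,5,3](0)
Move 2: P2 pit5 -> P1=[5,6,5,2,2,0](1) P2=[4,3,3,2,5,0](1)
Move 3: P1 pit3 -> P1=[5,6,5,0,3,0](6) P2=[0,3,3,2,5,0](1)
Move 4: P2 pit3 -> P1=[0,6,5,0,3,0](6) P2=[0,3,3,0,6,0](7)
Move 5: P1 pit4 -> P1=[0,6,5,0,0,1](7) P2=[1,3,3,0,6,0](7)
Move 6: P1 pit1 -> P1=[0,0,6,1,1,2](8) P2=[2,3,3,0,6,0](7)
Move 7: P1 pit2 -> P1=[0,0,0,2,2,3](9) P2=[3,4,3,0,6,0](7)

Answer: 9 7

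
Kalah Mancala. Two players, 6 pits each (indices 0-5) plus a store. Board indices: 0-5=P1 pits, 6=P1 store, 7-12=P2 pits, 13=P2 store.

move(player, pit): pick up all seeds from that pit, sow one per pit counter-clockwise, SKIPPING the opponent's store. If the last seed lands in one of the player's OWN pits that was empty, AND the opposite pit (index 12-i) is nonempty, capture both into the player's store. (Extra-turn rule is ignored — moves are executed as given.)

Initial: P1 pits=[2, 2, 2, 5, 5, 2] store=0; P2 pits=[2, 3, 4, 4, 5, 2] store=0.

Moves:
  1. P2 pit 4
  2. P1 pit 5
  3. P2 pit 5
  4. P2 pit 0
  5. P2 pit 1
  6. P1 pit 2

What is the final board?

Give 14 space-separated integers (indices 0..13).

Answer: 0 4 0 6 6 1 1 0 0 6 6 1 0 7

Derivation:
Move 1: P2 pit4 -> P1=[3,3,3,5,5,2](0) P2=[2,3,4,4,0,3](1)
Move 2: P1 pit5 -> P1=[3,3,3,5,5,0](1) P2=[3,3,4,4,0,3](1)
Move 3: P2 pit5 -> P1=[4,4,3,5,5,0](1) P2=[3,3,4,4,0,0](2)
Move 4: P2 pit0 -> P1=[4,4,3,5,5,0](1) P2=[0,4,5,5,0,0](2)
Move 5: P2 pit1 -> P1=[0,4,3,5,5,0](1) P2=[0,0,6,6,1,0](7)
Move 6: P1 pit2 -> P1=[0,4,0,6,6,1](1) P2=[0,0,6,6,1,0](7)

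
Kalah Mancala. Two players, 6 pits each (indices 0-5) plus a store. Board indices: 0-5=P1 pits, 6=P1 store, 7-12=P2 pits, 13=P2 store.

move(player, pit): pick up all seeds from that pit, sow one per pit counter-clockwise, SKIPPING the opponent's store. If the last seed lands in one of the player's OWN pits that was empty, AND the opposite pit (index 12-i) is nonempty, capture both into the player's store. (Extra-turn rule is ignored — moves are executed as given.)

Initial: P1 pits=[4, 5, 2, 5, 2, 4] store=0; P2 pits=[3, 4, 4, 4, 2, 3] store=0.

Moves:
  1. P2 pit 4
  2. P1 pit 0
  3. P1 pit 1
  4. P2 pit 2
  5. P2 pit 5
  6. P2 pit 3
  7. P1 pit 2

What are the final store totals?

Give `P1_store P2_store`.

Move 1: P2 pit4 -> P1=[4,5,2,5,2,4](0) P2=[3,4,4,4,0,4](1)
Move 2: P1 pit0 -> P1=[0,6,3,6,3,4](0) P2=[3,4,4,4,0,4](1)
Move 3: P1 pit1 -> P1=[0,0,4,7,4,5](1) P2=[4,4,4,4,0,4](1)
Move 4: P2 pit2 -> P1=[0,0,4,7,4,5](1) P2=[4,4,0,5,1,5](2)
Move 5: P2 pit5 -> P1=[1,1,5,8,4,5](1) P2=[4,4,0,5,1,0](3)
Move 6: P2 pit3 -> P1=[2,2,5,8,4,5](1) P2=[4,4,0,0,2,1](4)
Move 7: P1 pit2 -> P1=[2,2,0,9,5,6](2) P2=[5,4,0,0,2,1](4)

Answer: 2 4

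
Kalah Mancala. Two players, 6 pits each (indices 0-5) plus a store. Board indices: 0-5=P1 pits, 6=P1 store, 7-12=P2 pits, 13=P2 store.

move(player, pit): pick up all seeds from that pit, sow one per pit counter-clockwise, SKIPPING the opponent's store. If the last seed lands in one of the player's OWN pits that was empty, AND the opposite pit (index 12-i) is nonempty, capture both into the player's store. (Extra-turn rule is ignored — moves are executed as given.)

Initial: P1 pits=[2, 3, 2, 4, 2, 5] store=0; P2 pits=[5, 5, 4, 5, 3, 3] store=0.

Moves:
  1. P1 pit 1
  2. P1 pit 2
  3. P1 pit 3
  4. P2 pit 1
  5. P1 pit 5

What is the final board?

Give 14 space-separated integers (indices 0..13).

Answer: 3 0 0 0 5 0 2 7 1 7 7 5 5 1

Derivation:
Move 1: P1 pit1 -> P1=[2,0,3,5,3,5](0) P2=[5,5,4,5,3,3](0)
Move 2: P1 pit2 -> P1=[2,0,0,6,4,6](0) P2=[5,5,4,5,3,3](0)
Move 3: P1 pit3 -> P1=[2,0,0,0,5,7](1) P2=[6,6,5,5,3,3](0)
Move 4: P2 pit1 -> P1=[3,0,0,0,5,7](1) P2=[6,0,6,6,4,4](1)
Move 5: P1 pit5 -> P1=[3,0,0,0,5,0](2) P2=[7,1,7,7,5,5](1)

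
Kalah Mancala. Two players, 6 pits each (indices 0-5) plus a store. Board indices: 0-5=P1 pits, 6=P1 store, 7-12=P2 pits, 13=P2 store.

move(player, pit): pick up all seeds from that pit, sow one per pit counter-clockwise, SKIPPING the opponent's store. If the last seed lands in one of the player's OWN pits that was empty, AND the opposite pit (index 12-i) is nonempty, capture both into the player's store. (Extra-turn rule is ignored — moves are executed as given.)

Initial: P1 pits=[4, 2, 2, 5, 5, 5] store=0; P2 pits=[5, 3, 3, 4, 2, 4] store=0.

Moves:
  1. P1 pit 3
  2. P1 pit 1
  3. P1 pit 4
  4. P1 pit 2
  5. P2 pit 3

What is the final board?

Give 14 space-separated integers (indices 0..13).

Move 1: P1 pit3 -> P1=[4,2,2,0,6,6](1) P2=[6,4,3,4,2,4](0)
Move 2: P1 pit1 -> P1=[4,0,3,0,6,6](5) P2=[6,4,0,4,2,4](0)
Move 3: P1 pit4 -> P1=[4,0,3,0,0,7](6) P2=[7,5,1,5,2,4](0)
Move 4: P1 pit2 -> P1=[4,0,0,1,1,8](6) P2=[7,5,1,5,2,4](0)
Move 5: P2 pit3 -> P1=[5,1,0,1,1,8](6) P2=[7,5,1,0,3,5](1)

Answer: 5 1 0 1 1 8 6 7 5 1 0 3 5 1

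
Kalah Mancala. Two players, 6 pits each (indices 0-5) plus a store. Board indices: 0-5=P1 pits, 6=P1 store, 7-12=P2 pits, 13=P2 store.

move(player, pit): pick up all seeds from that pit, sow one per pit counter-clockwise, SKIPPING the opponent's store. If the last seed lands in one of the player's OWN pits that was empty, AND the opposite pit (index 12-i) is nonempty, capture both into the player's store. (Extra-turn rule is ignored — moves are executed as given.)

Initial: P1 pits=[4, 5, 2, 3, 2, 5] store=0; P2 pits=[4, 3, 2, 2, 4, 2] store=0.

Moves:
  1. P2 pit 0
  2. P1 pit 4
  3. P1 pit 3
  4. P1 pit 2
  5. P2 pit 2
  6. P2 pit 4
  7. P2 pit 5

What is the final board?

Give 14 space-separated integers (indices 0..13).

Move 1: P2 pit0 -> P1=[4,5,2,3,2,5](0) P2=[0,4,3,3,5,2](0)
Move 2: P1 pit4 -> P1=[4,5,2,3,0,6](1) P2=[0,4,3,3,5,2](0)
Move 3: P1 pit3 -> P1=[4,5,2,0,1,7](2) P2=[0,4,3,3,5,2](0)
Move 4: P1 pit2 -> P1=[4,5,0,1,2,7](2) P2=[0,4,3,3,5,2](0)
Move 5: P2 pit2 -> P1=[4,5,0,1,2,7](2) P2=[0,4,0,4,6,3](0)
Move 6: P2 pit4 -> P1=[5,6,1,2,2,7](2) P2=[0,4,0,4,0,4](1)
Move 7: P2 pit5 -> P1=[6,7,2,2,2,7](2) P2=[0,4,0,4,0,0](2)

Answer: 6 7 2 2 2 7 2 0 4 0 4 0 0 2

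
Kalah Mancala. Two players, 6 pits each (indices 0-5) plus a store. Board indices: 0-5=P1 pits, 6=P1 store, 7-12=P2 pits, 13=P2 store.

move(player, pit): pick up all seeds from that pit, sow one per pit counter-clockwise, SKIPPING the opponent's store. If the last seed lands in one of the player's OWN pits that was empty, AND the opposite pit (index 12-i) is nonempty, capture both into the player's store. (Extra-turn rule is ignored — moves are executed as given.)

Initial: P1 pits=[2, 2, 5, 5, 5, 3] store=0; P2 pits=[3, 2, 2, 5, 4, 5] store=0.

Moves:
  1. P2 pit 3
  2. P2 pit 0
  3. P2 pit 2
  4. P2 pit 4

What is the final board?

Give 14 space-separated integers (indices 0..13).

Move 1: P2 pit3 -> P1=[3,3,5,5,5,3](0) P2=[3,2,2,0,5,6](1)
Move 2: P2 pit0 -> P1=[3,3,0,5,5,3](0) P2=[0,3,3,0,5,6](7)
Move 3: P2 pit2 -> P1=[3,3,0,5,5,3](0) P2=[0,3,0,1,6,7](7)
Move 4: P2 pit4 -> P1=[4,4,1,6,5,3](0) P2=[0,3,0,1,0,8](8)

Answer: 4 4 1 6 5 3 0 0 3 0 1 0 8 8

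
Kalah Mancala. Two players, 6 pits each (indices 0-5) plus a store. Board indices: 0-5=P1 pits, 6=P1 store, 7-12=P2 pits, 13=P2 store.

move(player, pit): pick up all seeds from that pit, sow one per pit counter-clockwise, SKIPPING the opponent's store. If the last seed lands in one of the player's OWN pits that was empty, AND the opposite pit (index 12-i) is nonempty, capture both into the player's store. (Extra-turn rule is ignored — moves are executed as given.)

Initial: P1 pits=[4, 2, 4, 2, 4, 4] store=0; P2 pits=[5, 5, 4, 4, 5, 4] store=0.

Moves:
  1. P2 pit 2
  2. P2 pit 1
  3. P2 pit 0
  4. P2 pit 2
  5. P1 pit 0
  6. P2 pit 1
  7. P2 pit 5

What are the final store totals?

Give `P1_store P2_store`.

Answer: 0 7

Derivation:
Move 1: P2 pit2 -> P1=[4,2,4,2,4,4](0) P2=[5,5,0,5,6,5](1)
Move 2: P2 pit1 -> P1=[4,2,4,2,4,4](0) P2=[5,0,1,6,7,6](2)
Move 3: P2 pit0 -> P1=[4,2,4,2,4,4](0) P2=[0,1,2,7,8,7](2)
Move 4: P2 pit2 -> P1=[4,2,4,2,4,4](0) P2=[0,1,0,8,9,7](2)
Move 5: P1 pit0 -> P1=[0,3,5,3,5,4](0) P2=[0,1,0,8,9,7](2)
Move 6: P2 pit1 -> P1=[0,3,5,0,5,4](0) P2=[0,0,0,8,9,7](6)
Move 7: P2 pit5 -> P1=[1,4,6,1,6,5](0) P2=[0,0,0,8,9,0](7)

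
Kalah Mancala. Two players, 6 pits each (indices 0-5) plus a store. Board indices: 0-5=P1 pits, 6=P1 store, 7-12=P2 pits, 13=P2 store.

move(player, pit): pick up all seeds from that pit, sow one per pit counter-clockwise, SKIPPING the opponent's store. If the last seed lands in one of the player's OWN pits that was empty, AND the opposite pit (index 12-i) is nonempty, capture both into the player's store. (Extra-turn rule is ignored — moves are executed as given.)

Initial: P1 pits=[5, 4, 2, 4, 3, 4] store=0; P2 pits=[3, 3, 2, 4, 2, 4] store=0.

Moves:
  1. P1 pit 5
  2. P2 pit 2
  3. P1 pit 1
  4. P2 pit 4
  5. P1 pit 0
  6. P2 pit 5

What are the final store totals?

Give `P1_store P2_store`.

Move 1: P1 pit5 -> P1=[5,4,2,4,3,0](1) P2=[4,4,3,4,2,4](0)
Move 2: P2 pit2 -> P1=[5,4,2,4,3,0](1) P2=[4,4,0,5,3,5](0)
Move 3: P1 pit1 -> P1=[5,0,3,5,4,0](6) P2=[0,4,0,5,3,5](0)
Move 4: P2 pit4 -> P1=[6,0,3,5,4,0](6) P2=[0,4,0,5,0,6](1)
Move 5: P1 pit0 -> P1=[0,1,4,6,5,1](7) P2=[0,4,0,5,0,6](1)
Move 6: P2 pit5 -> P1=[1,2,5,7,6,1](7) P2=[0,4,0,5,0,0](2)

Answer: 7 2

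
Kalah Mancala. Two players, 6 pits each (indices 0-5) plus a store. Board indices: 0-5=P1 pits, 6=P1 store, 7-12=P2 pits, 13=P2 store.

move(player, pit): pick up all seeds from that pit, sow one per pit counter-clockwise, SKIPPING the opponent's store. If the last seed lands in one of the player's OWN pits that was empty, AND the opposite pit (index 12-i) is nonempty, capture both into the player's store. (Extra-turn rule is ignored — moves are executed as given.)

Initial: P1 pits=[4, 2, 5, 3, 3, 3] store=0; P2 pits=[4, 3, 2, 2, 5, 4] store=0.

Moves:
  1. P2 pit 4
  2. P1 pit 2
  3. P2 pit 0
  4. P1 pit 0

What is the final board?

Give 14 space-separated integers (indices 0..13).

Move 1: P2 pit4 -> P1=[5,3,6,3,3,3](0) P2=[4,3,2,2,0,5](1)
Move 2: P1 pit2 -> P1=[5,3,0,4,4,4](1) P2=[5,4,2,2,0,5](1)
Move 3: P2 pit0 -> P1=[5,3,0,4,4,4](1) P2=[0,5,3,3,1,6](1)
Move 4: P1 pit0 -> P1=[0,4,1,5,5,5](1) P2=[0,5,3,3,1,6](1)

Answer: 0 4 1 5 5 5 1 0 5 3 3 1 6 1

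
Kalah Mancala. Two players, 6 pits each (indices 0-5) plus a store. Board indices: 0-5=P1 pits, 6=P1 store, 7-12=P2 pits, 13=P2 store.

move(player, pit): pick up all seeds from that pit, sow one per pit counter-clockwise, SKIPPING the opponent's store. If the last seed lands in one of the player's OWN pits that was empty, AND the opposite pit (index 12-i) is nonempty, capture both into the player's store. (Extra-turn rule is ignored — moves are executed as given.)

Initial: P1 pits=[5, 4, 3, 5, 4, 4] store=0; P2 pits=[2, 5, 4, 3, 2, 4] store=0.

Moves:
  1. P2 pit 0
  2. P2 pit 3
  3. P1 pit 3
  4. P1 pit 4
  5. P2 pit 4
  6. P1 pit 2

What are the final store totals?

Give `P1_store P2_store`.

Answer: 2 2

Derivation:
Move 1: P2 pit0 -> P1=[5,4,3,5,4,4](0) P2=[0,6,5,3,2,4](0)
Move 2: P2 pit3 -> P1=[5,4,3,5,4,4](0) P2=[0,6,5,0,3,5](1)
Move 3: P1 pit3 -> P1=[5,4,3,0,5,5](1) P2=[1,7,5,0,3,5](1)
Move 4: P1 pit4 -> P1=[5,4,3,0,0,6](2) P2=[2,8,6,0,3,5](1)
Move 5: P2 pit4 -> P1=[6,4,3,0,0,6](2) P2=[2,8,6,0,0,6](2)
Move 6: P1 pit2 -> P1=[6,4,0,1,1,7](2) P2=[2,8,6,0,0,6](2)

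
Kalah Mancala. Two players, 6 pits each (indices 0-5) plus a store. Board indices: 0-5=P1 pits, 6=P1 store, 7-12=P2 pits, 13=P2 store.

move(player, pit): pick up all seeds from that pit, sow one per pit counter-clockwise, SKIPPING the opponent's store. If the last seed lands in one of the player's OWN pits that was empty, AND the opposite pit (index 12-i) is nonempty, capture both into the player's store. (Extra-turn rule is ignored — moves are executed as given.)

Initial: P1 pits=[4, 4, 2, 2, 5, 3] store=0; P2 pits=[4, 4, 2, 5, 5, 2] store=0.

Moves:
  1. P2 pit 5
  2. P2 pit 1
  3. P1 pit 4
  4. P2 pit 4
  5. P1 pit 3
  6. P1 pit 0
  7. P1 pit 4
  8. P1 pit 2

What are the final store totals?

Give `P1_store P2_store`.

Move 1: P2 pit5 -> P1=[5,4,2,2,5,3](0) P2=[4,4,2,5,5,0](1)
Move 2: P2 pit1 -> P1=[0,4,2,2,5,3](0) P2=[4,0,3,6,6,0](7)
Move 3: P1 pit4 -> P1=[0,4,2,2,0,4](1) P2=[5,1,4,6,6,0](7)
Move 4: P2 pit4 -> P1=[1,5,3,3,0,4](1) P2=[5,1,4,6,0,1](8)
Move 5: P1 pit3 -> P1=[1,5,3,0,1,5](2) P2=[5,1,4,6,0,1](8)
Move 6: P1 pit0 -> P1=[0,6,3,0,1,5](2) P2=[5,1,4,6,0,1](8)
Move 7: P1 pit4 -> P1=[0,6,3,0,0,6](2) P2=[5,1,4,6,0,1](8)
Move 8: P1 pit2 -> P1=[0,6,0,1,1,7](2) P2=[5,1,4,6,0,1](8)

Answer: 2 8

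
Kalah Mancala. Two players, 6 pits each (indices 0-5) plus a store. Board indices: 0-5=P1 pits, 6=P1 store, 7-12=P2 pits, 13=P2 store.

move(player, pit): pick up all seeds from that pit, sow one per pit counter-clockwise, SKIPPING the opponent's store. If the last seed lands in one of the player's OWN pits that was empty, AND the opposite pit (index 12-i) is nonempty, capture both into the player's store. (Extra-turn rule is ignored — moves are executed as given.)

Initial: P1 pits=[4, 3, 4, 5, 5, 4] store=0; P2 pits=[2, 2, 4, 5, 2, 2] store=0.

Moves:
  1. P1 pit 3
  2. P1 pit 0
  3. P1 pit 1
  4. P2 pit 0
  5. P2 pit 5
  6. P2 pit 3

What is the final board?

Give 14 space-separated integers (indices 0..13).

Move 1: P1 pit3 -> P1=[4,3,4,0,6,5](1) P2=[3,3,4,5,2,2](0)
Move 2: P1 pit0 -> P1=[0,4,5,1,7,5](1) P2=[3,3,4,5,2,2](0)
Move 3: P1 pit1 -> P1=[0,0,6,2,8,6](1) P2=[3,3,4,5,2,2](0)
Move 4: P2 pit0 -> P1=[0,0,6,2,8,6](1) P2=[0,4,5,6,2,2](0)
Move 5: P2 pit5 -> P1=[1,0,6,2,8,6](1) P2=[0,4,5,6,2,0](1)
Move 6: P2 pit3 -> P1=[2,1,7,2,8,6](1) P2=[0,4,5,0,3,1](2)

Answer: 2 1 7 2 8 6 1 0 4 5 0 3 1 2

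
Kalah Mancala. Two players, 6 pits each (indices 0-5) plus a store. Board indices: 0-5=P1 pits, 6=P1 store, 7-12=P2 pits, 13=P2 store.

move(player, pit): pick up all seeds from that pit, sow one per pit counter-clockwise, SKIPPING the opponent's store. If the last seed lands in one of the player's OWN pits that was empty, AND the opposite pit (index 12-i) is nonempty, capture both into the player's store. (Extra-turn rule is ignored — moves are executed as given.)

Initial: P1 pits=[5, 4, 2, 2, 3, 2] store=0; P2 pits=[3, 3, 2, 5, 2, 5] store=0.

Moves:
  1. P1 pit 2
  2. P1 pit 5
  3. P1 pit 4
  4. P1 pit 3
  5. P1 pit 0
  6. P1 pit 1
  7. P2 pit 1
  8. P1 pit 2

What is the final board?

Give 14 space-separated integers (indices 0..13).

Move 1: P1 pit2 -> P1=[5,4,0,3,4,2](0) P2=[3,3,2,5,2,5](0)
Move 2: P1 pit5 -> P1=[5,4,0,3,4,0](1) P2=[4,3,2,5,2,5](0)
Move 3: P1 pit4 -> P1=[5,4,0,3,0,1](2) P2=[5,4,2,5,2,5](0)
Move 4: P1 pit3 -> P1=[5,4,0,0,1,2](3) P2=[5,4,2,5,2,5](0)
Move 5: P1 pit0 -> P1=[0,5,1,1,2,3](3) P2=[5,4,2,5,2,5](0)
Move 6: P1 pit1 -> P1=[0,0,2,2,3,4](4) P2=[5,4,2,5,2,5](0)
Move 7: P2 pit1 -> P1=[0,0,2,2,3,4](4) P2=[5,0,3,6,3,6](0)
Move 8: P1 pit2 -> P1=[0,0,0,3,4,4](4) P2=[5,0,3,6,3,6](0)

Answer: 0 0 0 3 4 4 4 5 0 3 6 3 6 0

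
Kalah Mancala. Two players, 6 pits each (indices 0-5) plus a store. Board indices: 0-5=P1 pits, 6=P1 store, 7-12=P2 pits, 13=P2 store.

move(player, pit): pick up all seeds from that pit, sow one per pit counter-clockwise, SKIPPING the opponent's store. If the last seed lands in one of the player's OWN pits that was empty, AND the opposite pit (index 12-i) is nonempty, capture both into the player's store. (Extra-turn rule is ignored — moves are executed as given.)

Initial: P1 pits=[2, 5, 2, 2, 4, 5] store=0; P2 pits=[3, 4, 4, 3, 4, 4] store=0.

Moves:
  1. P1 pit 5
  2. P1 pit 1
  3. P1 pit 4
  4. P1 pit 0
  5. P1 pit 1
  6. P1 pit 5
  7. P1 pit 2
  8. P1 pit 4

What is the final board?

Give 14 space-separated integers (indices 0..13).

Move 1: P1 pit5 -> P1=[2,5,2,2,4,0](1) P2=[4,5,5,4,4,4](0)
Move 2: P1 pit1 -> P1=[2,0,3,3,5,1](2) P2=[4,5,5,4,4,4](0)
Move 3: P1 pit4 -> P1=[2,0,3,3,0,2](3) P2=[5,6,6,4,4,4](0)
Move 4: P1 pit0 -> P1=[0,1,4,3,0,2](3) P2=[5,6,6,4,4,4](0)
Move 5: P1 pit1 -> P1=[0,0,5,3,0,2](3) P2=[5,6,6,4,4,4](0)
Move 6: P1 pit5 -> P1=[0,0,5,3,0,0](4) P2=[6,6,6,4,4,4](0)
Move 7: P1 pit2 -> P1=[0,0,0,4,1,1](5) P2=[7,6,6,4,4,4](0)
Move 8: P1 pit4 -> P1=[0,0,0,4,0,2](5) P2=[7,6,6,4,4,4](0)

Answer: 0 0 0 4 0 2 5 7 6 6 4 4 4 0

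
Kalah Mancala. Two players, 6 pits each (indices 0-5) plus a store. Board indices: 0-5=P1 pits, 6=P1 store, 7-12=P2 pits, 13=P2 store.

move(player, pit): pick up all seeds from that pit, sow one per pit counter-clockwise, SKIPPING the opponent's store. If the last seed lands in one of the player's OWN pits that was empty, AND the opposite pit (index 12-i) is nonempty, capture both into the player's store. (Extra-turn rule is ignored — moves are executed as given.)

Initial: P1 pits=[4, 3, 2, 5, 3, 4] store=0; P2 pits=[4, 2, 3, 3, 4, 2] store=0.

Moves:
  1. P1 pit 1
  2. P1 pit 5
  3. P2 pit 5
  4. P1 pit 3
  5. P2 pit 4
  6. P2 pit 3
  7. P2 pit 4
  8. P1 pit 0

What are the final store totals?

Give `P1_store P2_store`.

Answer: 3 3

Derivation:
Move 1: P1 pit1 -> P1=[4,0,3,6,4,4](0) P2=[4,2,3,3,4,2](0)
Move 2: P1 pit5 -> P1=[4,0,3,6,4,0](1) P2=[5,3,4,3,4,2](0)
Move 3: P2 pit5 -> P1=[5,0,3,6,4,0](1) P2=[5,3,4,3,4,0](1)
Move 4: P1 pit3 -> P1=[5,0,3,0,5,1](2) P2=[6,4,5,3,4,0](1)
Move 5: P2 pit4 -> P1=[6,1,3,0,5,1](2) P2=[6,4,5,3,0,1](2)
Move 6: P2 pit3 -> P1=[6,1,3,0,5,1](2) P2=[6,4,5,0,1,2](3)
Move 7: P2 pit4 -> P1=[6,1,3,0,5,1](2) P2=[6,4,5,0,0,3](3)
Move 8: P1 pit0 -> P1=[0,2,4,1,6,2](3) P2=[6,4,5,0,0,3](3)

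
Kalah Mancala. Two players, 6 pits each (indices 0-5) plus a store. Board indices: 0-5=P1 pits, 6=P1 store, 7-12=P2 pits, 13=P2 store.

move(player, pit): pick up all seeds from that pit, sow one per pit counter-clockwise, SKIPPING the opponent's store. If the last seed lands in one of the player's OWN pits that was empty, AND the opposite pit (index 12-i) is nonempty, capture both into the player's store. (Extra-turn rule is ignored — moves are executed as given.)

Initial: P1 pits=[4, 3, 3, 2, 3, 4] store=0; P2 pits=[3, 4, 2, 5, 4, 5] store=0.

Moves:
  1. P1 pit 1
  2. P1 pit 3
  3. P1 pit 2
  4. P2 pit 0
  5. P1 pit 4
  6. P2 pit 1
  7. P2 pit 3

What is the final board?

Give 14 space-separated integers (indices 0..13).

Answer: 6 1 1 2 1 7 3 1 0 5 0 6 7 2

Derivation:
Move 1: P1 pit1 -> P1=[4,0,4,3,4,4](0) P2=[3,4,2,5,4,5](0)
Move 2: P1 pit3 -> P1=[4,0,4,0,5,5](1) P2=[3,4,2,5,4,5](0)
Move 3: P1 pit2 -> P1=[4,0,0,1,6,6](2) P2=[3,4,2,5,4,5](0)
Move 4: P2 pit0 -> P1=[4,0,0,1,6,6](2) P2=[0,5,3,6,4,5](0)
Move 5: P1 pit4 -> P1=[4,0,0,1,0,7](3) P2=[1,6,4,7,4,5](0)
Move 6: P2 pit1 -> P1=[5,0,0,1,0,7](3) P2=[1,0,5,8,5,6](1)
Move 7: P2 pit3 -> P1=[6,1,1,2,1,7](3) P2=[1,0,5,0,6,7](2)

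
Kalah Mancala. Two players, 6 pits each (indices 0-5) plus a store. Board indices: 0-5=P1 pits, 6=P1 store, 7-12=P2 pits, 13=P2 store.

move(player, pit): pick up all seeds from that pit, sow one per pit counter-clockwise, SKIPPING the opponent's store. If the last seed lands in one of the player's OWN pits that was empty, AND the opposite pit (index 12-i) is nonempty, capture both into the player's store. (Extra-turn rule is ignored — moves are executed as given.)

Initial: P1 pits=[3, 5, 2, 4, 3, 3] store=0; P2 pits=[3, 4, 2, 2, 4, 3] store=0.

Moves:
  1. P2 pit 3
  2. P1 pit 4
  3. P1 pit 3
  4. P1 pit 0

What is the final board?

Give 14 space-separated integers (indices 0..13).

Answer: 0 6 3 0 1 5 5 5 4 0 0 5 4 0

Derivation:
Move 1: P2 pit3 -> P1=[3,5,2,4,3,3](0) P2=[3,4,2,0,5,4](0)
Move 2: P1 pit4 -> P1=[3,5,2,4,0,4](1) P2=[4,4,2,0,5,4](0)
Move 3: P1 pit3 -> P1=[3,5,2,0,1,5](2) P2=[5,4,2,0,5,4](0)
Move 4: P1 pit0 -> P1=[0,6,3,0,1,5](5) P2=[5,4,0,0,5,4](0)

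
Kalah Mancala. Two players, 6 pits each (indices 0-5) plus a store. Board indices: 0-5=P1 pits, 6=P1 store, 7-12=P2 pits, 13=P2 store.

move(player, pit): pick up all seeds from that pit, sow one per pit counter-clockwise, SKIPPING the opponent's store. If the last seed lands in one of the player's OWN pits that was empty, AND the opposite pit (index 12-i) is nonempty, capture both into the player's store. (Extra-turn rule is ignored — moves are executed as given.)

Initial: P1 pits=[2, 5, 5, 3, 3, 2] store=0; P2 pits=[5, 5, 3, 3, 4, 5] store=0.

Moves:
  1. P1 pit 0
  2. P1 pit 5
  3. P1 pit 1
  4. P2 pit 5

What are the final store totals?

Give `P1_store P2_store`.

Move 1: P1 pit0 -> P1=[0,6,6,3,3,2](0) P2=[5,5,3,3,4,5](0)
Move 2: P1 pit5 -> P1=[0,6,6,3,3,0](1) P2=[6,5,3,3,4,5](0)
Move 3: P1 pit1 -> P1=[0,0,7,4,4,1](2) P2=[7,5,3,3,4,5](0)
Move 4: P2 pit5 -> P1=[1,1,8,5,4,1](2) P2=[7,5,3,3,4,0](1)

Answer: 2 1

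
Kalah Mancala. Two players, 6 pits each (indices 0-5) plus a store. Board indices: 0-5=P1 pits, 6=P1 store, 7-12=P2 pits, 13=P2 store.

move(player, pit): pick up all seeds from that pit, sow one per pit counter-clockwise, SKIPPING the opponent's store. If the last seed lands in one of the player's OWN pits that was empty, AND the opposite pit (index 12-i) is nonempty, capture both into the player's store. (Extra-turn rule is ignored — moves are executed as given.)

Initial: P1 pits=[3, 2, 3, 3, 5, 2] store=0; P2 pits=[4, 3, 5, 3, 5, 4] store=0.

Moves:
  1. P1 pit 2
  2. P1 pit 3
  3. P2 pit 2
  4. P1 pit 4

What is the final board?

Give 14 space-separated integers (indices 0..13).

Answer: 4 2 0 0 0 5 2 6 4 1 5 7 5 1

Derivation:
Move 1: P1 pit2 -> P1=[3,2,0,4,6,3](0) P2=[4,3,5,3,5,4](0)
Move 2: P1 pit3 -> P1=[3,2,0,0,7,4](1) P2=[5,3,5,3,5,4](0)
Move 3: P2 pit2 -> P1=[4,2,0,0,7,4](1) P2=[5,3,0,4,6,5](1)
Move 4: P1 pit4 -> P1=[4,2,0,0,0,5](2) P2=[6,4,1,5,7,5](1)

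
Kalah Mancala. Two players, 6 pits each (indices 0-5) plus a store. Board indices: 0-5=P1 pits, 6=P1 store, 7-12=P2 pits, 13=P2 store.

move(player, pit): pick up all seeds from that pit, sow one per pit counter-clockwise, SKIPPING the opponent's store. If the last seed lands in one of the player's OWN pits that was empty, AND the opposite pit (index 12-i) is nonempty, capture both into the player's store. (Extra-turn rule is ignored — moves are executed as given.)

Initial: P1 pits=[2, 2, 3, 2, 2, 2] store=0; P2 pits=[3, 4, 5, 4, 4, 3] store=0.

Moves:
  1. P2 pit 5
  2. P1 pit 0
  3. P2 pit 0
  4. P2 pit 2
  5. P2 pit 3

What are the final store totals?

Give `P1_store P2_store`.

Answer: 0 3

Derivation:
Move 1: P2 pit5 -> P1=[3,3,3,2,2,2](0) P2=[3,4,5,4,4,0](1)
Move 2: P1 pit0 -> P1=[0,4,4,3,2,2](0) P2=[3,4,5,4,4,0](1)
Move 3: P2 pit0 -> P1=[0,4,4,3,2,2](0) P2=[0,5,6,5,4,0](1)
Move 4: P2 pit2 -> P1=[1,5,4,3,2,2](0) P2=[0,5,0,6,5,1](2)
Move 5: P2 pit3 -> P1=[2,6,5,3,2,2](0) P2=[0,5,0,0,6,2](3)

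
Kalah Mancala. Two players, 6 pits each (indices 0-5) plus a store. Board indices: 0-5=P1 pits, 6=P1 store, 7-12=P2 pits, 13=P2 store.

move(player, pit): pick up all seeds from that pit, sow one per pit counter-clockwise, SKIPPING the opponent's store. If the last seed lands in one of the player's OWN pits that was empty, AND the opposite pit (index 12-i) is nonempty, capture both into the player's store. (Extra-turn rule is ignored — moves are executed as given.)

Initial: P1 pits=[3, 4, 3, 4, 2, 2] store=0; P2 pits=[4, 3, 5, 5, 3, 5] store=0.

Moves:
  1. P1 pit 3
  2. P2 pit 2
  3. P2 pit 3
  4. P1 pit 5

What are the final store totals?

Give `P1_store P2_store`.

Move 1: P1 pit3 -> P1=[3,4,3,0,3,3](1) P2=[5,3,5,5,3,5](0)
Move 2: P2 pit2 -> P1=[4,4,3,0,3,3](1) P2=[5,3,0,6,4,6](1)
Move 3: P2 pit3 -> P1=[5,5,4,0,3,3](1) P2=[5,3,0,0,5,7](2)
Move 4: P1 pit5 -> P1=[5,5,4,0,3,0](2) P2=[6,4,0,0,5,7](2)

Answer: 2 2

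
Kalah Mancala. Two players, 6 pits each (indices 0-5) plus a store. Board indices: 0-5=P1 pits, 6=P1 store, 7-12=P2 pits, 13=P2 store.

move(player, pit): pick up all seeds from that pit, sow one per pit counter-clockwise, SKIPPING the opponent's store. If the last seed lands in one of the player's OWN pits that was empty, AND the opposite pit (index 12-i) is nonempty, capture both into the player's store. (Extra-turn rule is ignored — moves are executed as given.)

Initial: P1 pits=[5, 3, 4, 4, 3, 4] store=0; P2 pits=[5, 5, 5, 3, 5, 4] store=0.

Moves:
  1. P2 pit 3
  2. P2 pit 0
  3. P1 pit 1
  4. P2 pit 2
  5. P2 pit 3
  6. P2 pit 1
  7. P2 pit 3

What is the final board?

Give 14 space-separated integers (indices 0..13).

Move 1: P2 pit3 -> P1=[5,3,4,4,3,4](0) P2=[5,5,5,0,6,5](1)
Move 2: P2 pit0 -> P1=[5,3,4,4,3,4](0) P2=[0,6,6,1,7,6](1)
Move 3: P1 pit1 -> P1=[5,0,5,5,4,4](0) P2=[0,6,6,1,7,6](1)
Move 4: P2 pit2 -> P1=[6,1,5,5,4,4](0) P2=[0,6,0,2,8,7](2)
Move 5: P2 pit3 -> P1=[6,1,5,5,4,4](0) P2=[0,6,0,0,9,8](2)
Move 6: P2 pit1 -> P1=[7,1,5,5,4,4](0) P2=[0,0,1,1,10,9](3)
Move 7: P2 pit3 -> P1=[7,1,5,5,4,4](0) P2=[0,0,1,0,11,9](3)

Answer: 7 1 5 5 4 4 0 0 0 1 0 11 9 3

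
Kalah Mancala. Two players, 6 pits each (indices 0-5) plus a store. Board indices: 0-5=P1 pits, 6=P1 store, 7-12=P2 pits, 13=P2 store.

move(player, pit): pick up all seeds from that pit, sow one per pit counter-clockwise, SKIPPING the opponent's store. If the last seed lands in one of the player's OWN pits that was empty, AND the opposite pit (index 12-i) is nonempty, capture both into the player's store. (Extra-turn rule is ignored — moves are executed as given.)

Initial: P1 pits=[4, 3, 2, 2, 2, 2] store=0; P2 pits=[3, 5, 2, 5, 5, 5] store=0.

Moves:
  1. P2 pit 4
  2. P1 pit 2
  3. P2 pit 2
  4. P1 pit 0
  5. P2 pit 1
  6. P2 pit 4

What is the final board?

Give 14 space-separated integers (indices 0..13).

Answer: 0 1 1 4 4 4 0 3 0 1 7 0 8 7

Derivation:
Move 1: P2 pit4 -> P1=[5,4,3,2,2,2](0) P2=[3,5,2,5,0,6](1)
Move 2: P1 pit2 -> P1=[5,4,0,3,3,3](0) P2=[3,5,2,5,0,6](1)
Move 3: P2 pit2 -> P1=[5,0,0,3,3,3](0) P2=[3,5,0,6,0,6](6)
Move 4: P1 pit0 -> P1=[0,1,1,4,4,4](0) P2=[3,5,0,6,0,6](6)
Move 5: P2 pit1 -> P1=[0,1,1,4,4,4](0) P2=[3,0,1,7,1,7](7)
Move 6: P2 pit4 -> P1=[0,1,1,4,4,4](0) P2=[3,0,1,7,0,8](7)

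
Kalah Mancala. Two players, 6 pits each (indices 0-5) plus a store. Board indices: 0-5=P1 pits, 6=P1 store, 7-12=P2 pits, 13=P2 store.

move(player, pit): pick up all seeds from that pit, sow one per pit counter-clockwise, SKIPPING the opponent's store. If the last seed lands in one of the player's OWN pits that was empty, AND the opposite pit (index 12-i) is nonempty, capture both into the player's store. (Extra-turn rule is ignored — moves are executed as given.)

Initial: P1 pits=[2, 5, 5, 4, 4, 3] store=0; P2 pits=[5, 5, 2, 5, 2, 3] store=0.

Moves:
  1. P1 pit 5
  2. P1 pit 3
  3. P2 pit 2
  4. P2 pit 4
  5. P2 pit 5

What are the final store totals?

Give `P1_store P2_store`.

Answer: 2 2

Derivation:
Move 1: P1 pit5 -> P1=[2,5,5,4,4,0](1) P2=[6,6,2,5,2,3](0)
Move 2: P1 pit3 -> P1=[2,5,5,0,5,1](2) P2=[7,6,2,5,2,3](0)
Move 3: P2 pit2 -> P1=[2,5,5,0,5,1](2) P2=[7,6,0,6,3,3](0)
Move 4: P2 pit4 -> P1=[3,5,5,0,5,1](2) P2=[7,6,0,6,0,4](1)
Move 5: P2 pit5 -> P1=[4,6,6,0,5,1](2) P2=[7,6,0,6,0,0](2)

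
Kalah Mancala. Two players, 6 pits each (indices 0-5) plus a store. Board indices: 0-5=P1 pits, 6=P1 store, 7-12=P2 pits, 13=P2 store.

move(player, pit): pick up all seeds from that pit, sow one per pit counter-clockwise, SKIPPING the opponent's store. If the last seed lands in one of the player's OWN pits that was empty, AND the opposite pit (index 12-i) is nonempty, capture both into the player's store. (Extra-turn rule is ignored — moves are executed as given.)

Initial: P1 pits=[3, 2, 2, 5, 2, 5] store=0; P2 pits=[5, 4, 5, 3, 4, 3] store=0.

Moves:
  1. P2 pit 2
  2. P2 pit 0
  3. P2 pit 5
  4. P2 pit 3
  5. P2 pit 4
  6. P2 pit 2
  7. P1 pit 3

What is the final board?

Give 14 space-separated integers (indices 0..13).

Move 1: P2 pit2 -> P1=[4,2,2,5,2,5](0) P2=[5,4,0,4,5,4](1)
Move 2: P2 pit0 -> P1=[4,2,2,5,2,5](0) P2=[0,5,1,5,6,5](1)
Move 3: P2 pit5 -> P1=[5,3,3,6,2,5](0) P2=[0,5,1,5,6,0](2)
Move 4: P2 pit3 -> P1=[6,4,3,6,2,5](0) P2=[0,5,1,0,7,1](3)
Move 5: P2 pit4 -> P1=[7,5,4,7,3,5](0) P2=[0,5,1,0,0,2](4)
Move 6: P2 pit2 -> P1=[7,5,0,7,3,5](0) P2=[0,5,0,0,0,2](9)
Move 7: P1 pit3 -> P1=[7,5,0,0,4,6](1) P2=[1,6,1,1,0,2](9)

Answer: 7 5 0 0 4 6 1 1 6 1 1 0 2 9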